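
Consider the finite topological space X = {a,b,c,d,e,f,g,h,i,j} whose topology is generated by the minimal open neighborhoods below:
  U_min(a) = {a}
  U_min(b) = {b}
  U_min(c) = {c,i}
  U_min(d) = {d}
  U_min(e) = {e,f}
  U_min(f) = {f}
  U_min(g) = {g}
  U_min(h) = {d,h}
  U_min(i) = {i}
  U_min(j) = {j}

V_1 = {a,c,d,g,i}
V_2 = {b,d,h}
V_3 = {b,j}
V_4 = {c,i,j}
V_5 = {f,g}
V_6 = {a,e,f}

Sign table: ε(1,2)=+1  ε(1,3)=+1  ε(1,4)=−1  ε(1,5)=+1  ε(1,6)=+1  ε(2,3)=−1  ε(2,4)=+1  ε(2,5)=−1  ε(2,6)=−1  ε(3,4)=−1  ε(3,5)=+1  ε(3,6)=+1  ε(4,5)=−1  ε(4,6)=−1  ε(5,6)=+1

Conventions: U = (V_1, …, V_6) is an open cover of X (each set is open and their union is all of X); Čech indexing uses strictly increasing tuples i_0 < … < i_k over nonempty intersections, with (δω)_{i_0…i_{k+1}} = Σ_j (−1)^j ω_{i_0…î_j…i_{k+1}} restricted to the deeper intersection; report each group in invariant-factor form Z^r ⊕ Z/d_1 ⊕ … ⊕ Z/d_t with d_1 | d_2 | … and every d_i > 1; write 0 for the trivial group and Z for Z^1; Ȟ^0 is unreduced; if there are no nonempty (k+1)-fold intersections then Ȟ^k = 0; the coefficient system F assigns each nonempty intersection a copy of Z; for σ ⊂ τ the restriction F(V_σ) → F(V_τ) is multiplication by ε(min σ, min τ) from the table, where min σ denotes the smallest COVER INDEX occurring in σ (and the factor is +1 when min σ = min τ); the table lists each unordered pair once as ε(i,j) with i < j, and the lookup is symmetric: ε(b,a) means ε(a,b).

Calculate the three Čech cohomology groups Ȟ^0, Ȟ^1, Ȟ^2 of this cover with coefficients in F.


Ȟ^0 ≅ 0,  Ȟ^1 ≅ Z ⊕ Z/2,  Ȟ^2 ≅ 0

cover nerve:
  V12={d} V14={c,i} V15={g} V16={a} V23={b} V34={j} V56={f}
C dims 6,7; δ0: rk 6, SNF 1^5·2
Ȟ^0: (6−6)−0=0 ⇒ 0
Ȟ^1: (7−0)−6=1 plus torsion [2] ⇒ Z ⊕ Z/2
Ȟ^2: (0−0)−0=0 ⇒ 0


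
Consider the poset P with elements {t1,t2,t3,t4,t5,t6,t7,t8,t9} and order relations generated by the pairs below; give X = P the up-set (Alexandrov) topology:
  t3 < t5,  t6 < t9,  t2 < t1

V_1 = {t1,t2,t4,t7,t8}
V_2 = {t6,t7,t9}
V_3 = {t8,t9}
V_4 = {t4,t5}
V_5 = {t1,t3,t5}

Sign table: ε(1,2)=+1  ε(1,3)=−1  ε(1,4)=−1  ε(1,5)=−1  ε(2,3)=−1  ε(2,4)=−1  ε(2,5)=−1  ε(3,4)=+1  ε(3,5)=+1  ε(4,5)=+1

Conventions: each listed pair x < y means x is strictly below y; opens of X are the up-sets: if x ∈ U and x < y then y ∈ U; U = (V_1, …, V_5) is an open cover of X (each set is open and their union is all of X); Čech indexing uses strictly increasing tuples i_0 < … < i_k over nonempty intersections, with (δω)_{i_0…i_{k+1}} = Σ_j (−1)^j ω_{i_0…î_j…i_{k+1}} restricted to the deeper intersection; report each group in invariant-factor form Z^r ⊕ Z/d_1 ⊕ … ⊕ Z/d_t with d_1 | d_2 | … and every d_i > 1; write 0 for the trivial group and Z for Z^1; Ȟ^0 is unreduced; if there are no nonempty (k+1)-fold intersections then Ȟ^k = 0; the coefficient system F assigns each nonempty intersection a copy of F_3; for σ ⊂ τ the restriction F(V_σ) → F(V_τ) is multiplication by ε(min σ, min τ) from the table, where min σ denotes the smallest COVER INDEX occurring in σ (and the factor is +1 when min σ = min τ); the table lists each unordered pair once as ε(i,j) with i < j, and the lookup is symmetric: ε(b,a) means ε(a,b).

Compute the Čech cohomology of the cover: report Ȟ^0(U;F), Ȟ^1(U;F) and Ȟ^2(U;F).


nonempty intersections:
  V12={t7} V13={t8} V14={t4} V15={t1} V23={t9} V45={t5}
C dims 5,6; δ0: rk_F3 4
Ȟ^0: (5−4)−0=1 ⇒ Z/3
Ȟ^1: (6−0)−4=2 ⇒ Z/3 ⊕ Z/3
Ȟ^2: (0−0)−0=0 ⇒ 0

Ȟ^0 = Z/3, Ȟ^1 = Z/3 ⊕ Z/3, Ȟ^2 = 0


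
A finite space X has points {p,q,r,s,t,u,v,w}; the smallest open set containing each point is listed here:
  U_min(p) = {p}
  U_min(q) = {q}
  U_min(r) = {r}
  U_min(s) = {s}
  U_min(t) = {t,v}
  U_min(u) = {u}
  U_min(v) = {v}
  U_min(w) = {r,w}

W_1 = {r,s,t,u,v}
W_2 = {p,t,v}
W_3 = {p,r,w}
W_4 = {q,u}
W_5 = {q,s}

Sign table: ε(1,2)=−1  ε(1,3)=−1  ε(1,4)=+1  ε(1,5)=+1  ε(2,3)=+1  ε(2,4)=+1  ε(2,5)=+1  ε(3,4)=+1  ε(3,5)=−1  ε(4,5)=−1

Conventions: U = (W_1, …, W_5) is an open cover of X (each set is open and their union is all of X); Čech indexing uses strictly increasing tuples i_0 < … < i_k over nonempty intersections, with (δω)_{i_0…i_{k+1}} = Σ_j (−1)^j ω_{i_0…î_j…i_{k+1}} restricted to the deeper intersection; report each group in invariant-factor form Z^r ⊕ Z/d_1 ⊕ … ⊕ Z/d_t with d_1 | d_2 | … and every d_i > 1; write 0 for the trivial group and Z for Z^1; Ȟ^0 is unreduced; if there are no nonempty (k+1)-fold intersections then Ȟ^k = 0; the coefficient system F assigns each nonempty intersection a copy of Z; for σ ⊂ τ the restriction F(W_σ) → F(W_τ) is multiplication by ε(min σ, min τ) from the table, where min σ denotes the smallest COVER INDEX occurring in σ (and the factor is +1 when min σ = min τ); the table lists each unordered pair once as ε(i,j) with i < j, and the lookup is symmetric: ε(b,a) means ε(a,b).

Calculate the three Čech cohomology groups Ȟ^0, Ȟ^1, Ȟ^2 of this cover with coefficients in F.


intersection data:
  W12={t,v} W13={r} W14={u} W15={s} W23={p} W45={q}
C dims 5,6; δ0: rk 5, SNF 1^4·2
Ȟ^0 = (5 − 5) − 0 = 0, so Ȟ^0 ≅ 0
Ȟ^1 = (6 − 0) − 5 = 1 plus torsion [2], so Ȟ^1 ≅ Z ⊕ Z/2
Ȟ^2 = (0 − 0) − 0 = 0, so Ȟ^2 ≅ 0

Ȟ^0 ≅ 0, Ȟ^1 ≅ Z ⊕ Z/2 and Ȟ^2 ≅ 0


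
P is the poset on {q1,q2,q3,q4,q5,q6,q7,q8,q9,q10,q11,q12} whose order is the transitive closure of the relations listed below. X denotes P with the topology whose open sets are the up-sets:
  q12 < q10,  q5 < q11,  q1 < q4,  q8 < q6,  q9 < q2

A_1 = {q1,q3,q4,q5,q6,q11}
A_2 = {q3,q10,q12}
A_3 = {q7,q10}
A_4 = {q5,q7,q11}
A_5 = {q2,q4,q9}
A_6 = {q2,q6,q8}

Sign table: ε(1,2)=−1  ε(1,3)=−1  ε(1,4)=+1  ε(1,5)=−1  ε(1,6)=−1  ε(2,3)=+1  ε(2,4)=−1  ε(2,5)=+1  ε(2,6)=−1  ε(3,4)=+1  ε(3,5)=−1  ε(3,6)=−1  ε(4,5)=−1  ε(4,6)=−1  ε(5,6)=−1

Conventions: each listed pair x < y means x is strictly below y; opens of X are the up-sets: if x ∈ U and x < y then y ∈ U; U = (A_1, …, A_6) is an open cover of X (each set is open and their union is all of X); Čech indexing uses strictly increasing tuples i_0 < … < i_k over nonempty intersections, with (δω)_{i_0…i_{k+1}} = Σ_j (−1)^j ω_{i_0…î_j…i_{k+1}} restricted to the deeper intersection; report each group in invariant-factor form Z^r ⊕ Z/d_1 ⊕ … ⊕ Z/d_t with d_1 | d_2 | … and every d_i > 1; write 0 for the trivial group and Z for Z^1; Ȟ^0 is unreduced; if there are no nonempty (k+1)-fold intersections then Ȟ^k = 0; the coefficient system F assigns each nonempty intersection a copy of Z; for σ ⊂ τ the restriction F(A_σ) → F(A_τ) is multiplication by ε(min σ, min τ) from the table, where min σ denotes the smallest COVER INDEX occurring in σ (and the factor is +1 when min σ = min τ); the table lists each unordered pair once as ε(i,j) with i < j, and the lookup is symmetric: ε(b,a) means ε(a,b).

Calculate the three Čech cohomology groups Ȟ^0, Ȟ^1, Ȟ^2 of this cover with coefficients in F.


Ȟ^0 = 0, Ȟ^1 = Z ⊕ Z/2, Ȟ^2 = 0

nerve of the cover:
  A12={q3} A14={q5,q11} A15={q4} A16={q6} A23={q10} A34={q7} A56={q2}
C dims 6,7; δ0: rk 6, SNF 1^5·2
Ȟ^0 = (6 − 6) − 0 = 0, so Ȟ^0 ≅ 0
Ȟ^1 = (7 − 0) − 6 = 1 plus torsion [2], so Ȟ^1 ≅ Z ⊕ Z/2
Ȟ^2 = (0 − 0) − 0 = 0, so Ȟ^2 ≅ 0


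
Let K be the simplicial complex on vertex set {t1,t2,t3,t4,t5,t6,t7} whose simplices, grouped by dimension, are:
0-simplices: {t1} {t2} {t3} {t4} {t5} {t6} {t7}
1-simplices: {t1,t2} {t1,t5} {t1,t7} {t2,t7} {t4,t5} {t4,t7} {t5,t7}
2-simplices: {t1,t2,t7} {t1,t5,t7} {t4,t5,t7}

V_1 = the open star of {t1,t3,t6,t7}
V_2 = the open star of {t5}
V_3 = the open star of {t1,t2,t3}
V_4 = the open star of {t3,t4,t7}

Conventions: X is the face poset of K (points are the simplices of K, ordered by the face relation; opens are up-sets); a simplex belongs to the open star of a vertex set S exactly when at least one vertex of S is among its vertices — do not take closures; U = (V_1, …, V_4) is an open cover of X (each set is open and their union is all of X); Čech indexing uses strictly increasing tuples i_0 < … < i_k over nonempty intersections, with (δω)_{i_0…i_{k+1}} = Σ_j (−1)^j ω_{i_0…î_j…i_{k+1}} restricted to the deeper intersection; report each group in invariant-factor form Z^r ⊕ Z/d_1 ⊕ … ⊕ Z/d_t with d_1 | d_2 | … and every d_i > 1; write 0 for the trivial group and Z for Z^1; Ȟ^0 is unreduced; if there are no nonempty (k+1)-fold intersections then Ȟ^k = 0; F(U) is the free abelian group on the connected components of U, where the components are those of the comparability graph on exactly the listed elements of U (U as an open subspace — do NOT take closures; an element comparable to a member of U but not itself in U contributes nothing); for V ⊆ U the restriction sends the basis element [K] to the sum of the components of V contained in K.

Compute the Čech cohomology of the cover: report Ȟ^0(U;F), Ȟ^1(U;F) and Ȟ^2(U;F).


nonempty intersections:
  V1={{t1},{t3},{t6},{t7},{t1,t2},{t1,t5},{t1,t7},{t2,t7},{t4,t7},{t5,t7},{t1,t2,t7},{t1,t5,t7},{t4,t5,t7}} V2={{t5},{t1,t5},{t4,t5},{t5,t7},{t1,t5,t7},{t4,t5,t7}} V3={{t1},{t2},{t3},{t1,t2},{t1,t5},{t1,t7},{t2,t7},{t1,t2,t7},{t1,t5,t7}} V4={{t3},{t4},{t7},{t1,t7},{t2,t7},{t4,t5},{t4,t7},{t5,t7},{t1,t2,t7},{t1,t5,t7},{t4,t5,t7}}
  V12={{t1,t5},{t5,t7},{t1,t5,t7},{t4,t5,t7}} V13={{t1},{t3},{t1,t2},{t1,t5},{t1,t7},{t2,t7},{t1,t2,t7},{t1,t5,t7}} V14={{t3},{t7},{t1,t7},{t2,t7},{t4,t7},{t5,t7},{t1,t2,t7},{t1,t5,t7},{t4,t5,t7}} V23={{t1,t5},{t1,t5,t7}} V24={{t4,t5},{t5,t7},{t1,t5,t7},{t4,t5,t7}} V34={{t3},{t1,t7},{t2,t7},{t1,t2,t7},{t1,t5,t7}}
  V123={{t1,t5},{t1,t5,t7}} V124={{t5,t7},{t1,t5,t7},{t4,t5,t7}} V134={{t3},{t1,t7},{t2,t7},{t1,t2,t7},{t1,t5,t7}} V234={{t1,t5,t7}}
  V1234={{t1,t5,t7}}
components per intersection:
  V1: {{t1},{t7},{t1,t2},{t1,t5},{t1,t7},{t2,t7},{t4,t7},{t5,t7},{t1,t2,t7},{t1,t5,t7},{t4,t5,t7}} {{t3}} {{t6}}
  V2: {{t5},{t1,t5},{t4,t5},{t5,t7},{t1,t5,t7},{t4,t5,t7}}
  V3: {{t1},{t2},{t1,t2},{t1,t5},{t1,t7},{t2,t7},{t1,t2,t7},{t1,t5,t7}} {{t3}}
  V4: {{t3}} {{t4},{t7},{t1,t7},{t2,t7},{t4,t5},{t4,t7},{t5,t7},{t1,t2,t7},{t1,t5,t7},{t4,t5,t7}}
  V12: {{t1,t5},{t5,t7},{t1,t5,t7},{t4,t5,t7}}
  V13: {{t1},{t1,t2},{t1,t5},{t1,t7},{t2,t7},{t1,t2,t7},{t1,t5,t7}} {{t3}}
  V14: {{t3}} {{t7},{t1,t7},{t2,t7},{t4,t7},{t5,t7},{t1,t2,t7},{t1,t5,t7},{t4,t5,t7}}
  V23: {{t1,t5},{t1,t5,t7}}
  V24: {{t4,t5},{t5,t7},{t1,t5,t7},{t4,t5,t7}}
  V34: {{t3}} {{t1,t7},{t2,t7},{t1,t2,t7},{t1,t5,t7}}
  V123: {{t1,t5},{t1,t5,t7}}
  V124: {{t5,t7},{t1,t5,t7},{t4,t5,t7}}
  V134: {{t3}} {{t1,t7},{t2,t7},{t1,t2,t7},{t1,t5,t7}}
  V234: {{t1,t5,t7}}
  V1234: {{t1,t5,t7}}
C dims 8,9,5,1; δ0: rk 5, SNF 1^5; δ1: rk 4, SNF 1^4; δ2: rk 1, SNF 1^1
Ȟ^0: (8−5)−0=3 ⇒ Z^3
Ȟ^1: (9−4)−5=0 ⇒ 0
Ȟ^2: (5−1)−4=0 ⇒ 0

Ȟ^0(U;F) ≅ Z^3, Ȟ^1(U;F) ≅ 0 and Ȟ^2(U;F) ≅ 0


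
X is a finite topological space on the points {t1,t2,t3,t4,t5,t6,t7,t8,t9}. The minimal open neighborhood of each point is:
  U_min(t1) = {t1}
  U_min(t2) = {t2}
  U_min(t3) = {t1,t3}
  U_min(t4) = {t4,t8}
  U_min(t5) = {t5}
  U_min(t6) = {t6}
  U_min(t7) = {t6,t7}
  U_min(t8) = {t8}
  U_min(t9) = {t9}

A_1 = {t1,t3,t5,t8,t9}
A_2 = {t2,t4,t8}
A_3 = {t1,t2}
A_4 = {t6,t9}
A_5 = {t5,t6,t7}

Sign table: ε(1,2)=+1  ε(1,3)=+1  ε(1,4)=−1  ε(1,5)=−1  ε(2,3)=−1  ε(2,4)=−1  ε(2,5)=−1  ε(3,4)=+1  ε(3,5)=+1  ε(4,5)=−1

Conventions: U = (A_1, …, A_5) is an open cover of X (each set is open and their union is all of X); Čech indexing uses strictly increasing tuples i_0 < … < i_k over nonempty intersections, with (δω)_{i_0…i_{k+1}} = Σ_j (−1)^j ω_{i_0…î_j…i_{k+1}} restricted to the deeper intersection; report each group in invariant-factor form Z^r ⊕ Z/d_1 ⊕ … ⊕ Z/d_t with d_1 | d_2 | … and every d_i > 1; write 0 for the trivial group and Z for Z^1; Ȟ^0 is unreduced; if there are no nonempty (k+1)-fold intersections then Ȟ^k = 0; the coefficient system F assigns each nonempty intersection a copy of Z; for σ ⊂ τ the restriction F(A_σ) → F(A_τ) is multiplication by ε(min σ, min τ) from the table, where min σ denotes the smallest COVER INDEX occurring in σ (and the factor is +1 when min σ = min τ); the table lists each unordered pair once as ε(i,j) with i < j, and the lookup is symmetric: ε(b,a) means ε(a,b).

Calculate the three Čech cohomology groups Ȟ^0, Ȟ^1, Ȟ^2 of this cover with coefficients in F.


cover nerve:
  A12={t8} A13={t1} A14={t9} A15={t5} A23={t2} A45={t6}
C dims 5,6; δ0: rk 5, SNF 1^4·2
Ȟ^0: (5−5)−0=0 ⇒ 0
Ȟ^1: (6−0)−5=1 plus torsion [2] ⇒ Z ⊕ Z/2
Ȟ^2: (0−0)−0=0 ⇒ 0

Ȟ^0 = 0, Ȟ^1 = Z ⊕ Z/2 and Ȟ^2 = 0


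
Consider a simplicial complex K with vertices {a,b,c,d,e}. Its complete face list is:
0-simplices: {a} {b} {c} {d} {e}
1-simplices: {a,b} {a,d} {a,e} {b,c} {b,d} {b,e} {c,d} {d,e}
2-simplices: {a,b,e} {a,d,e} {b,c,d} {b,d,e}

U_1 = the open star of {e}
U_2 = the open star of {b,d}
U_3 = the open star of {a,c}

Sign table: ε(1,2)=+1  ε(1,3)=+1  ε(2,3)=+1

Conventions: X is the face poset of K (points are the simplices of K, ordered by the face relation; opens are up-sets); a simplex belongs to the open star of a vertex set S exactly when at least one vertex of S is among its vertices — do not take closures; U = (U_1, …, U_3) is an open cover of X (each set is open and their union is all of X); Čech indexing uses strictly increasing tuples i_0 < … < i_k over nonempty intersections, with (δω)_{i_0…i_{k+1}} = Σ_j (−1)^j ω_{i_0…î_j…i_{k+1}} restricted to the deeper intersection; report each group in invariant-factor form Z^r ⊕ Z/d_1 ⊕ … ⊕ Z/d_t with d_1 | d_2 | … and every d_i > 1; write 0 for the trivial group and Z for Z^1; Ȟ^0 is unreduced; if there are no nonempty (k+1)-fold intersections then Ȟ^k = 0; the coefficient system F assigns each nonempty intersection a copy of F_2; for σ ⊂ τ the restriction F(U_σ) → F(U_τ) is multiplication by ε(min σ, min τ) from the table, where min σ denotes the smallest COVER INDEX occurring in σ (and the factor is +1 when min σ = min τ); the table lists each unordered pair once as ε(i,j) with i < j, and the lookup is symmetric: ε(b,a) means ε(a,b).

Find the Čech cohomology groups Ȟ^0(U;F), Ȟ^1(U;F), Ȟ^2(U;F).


Ȟ^0 = Z/2, Ȟ^1 = 0, Ȟ^2 = 0

nonempty intersections:
  U1={{e},{a,e},{b,e},{d,e},{a,b,e},{a,d,e},{b,d,e}} U2={{b},{d},{a,b},{a,d},{b,c},{b,d},{b,e},{c,d},{d,e},{a,b,e},{a,d,e},{b,c,d},{b,d,e}} U3={{a},{c},{a,b},{a,d},{a,e},{b,c},{c,d},{a,b,e},{a,d,e},{b,c,d}}
  U12={{b,e},{d,e},{a,b,e},{a,d,e},{b,d,e}} U13={{a,e},{a,b,e},{a,d,e}} U23={{a,b},{a,d},{b,c},{c,d},{a,b,e},{a,d,e},{b,c,d}}
  U123={{a,b,e},{a,d,e}}
C dims 3,3,1; δ0: rk_F2 2; δ1: rk_F2 1
Ȟ^0: (3−2)−0=1 ⇒ Z/2
Ȟ^1: (3−1)−2=0 ⇒ 0
Ȟ^2: (1−0)−1=0 ⇒ 0


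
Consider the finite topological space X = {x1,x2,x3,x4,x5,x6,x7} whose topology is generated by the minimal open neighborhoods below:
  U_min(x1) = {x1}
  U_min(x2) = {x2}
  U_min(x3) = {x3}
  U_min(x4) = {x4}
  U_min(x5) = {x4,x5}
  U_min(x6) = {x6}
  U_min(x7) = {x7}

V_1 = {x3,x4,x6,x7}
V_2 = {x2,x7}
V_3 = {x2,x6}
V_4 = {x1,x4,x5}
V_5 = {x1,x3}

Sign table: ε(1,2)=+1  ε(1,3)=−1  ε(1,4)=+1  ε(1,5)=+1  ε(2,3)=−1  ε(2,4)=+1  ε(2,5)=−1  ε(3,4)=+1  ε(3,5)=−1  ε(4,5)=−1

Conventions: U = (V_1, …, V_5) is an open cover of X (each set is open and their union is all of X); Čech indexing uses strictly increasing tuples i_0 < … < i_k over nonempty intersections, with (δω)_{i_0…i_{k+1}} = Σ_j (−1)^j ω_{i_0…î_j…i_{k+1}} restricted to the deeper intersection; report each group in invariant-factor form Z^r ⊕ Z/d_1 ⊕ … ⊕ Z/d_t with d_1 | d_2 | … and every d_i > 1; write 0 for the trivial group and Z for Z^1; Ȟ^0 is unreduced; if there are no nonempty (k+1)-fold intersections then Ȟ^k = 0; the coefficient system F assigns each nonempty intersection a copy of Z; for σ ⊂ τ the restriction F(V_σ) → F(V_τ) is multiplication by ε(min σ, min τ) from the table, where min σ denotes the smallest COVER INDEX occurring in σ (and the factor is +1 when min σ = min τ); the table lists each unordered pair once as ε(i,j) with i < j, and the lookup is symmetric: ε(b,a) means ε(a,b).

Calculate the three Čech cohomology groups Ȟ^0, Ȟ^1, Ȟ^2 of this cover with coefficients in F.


intersection data:
  V12={x7} V13={x6} V14={x4} V15={x3} V23={x2} V45={x1}
C dims 5,6; δ0: rk 5, SNF 1^4·2
Ȟ^0 = (5 − 5) − 0 = 0, so Ȟ^0 ≅ 0
Ȟ^1 = (6 − 0) − 5 = 1 plus torsion [2], so Ȟ^1 ≅ Z ⊕ Z/2
Ȟ^2 = (0 − 0) − 0 = 0, so Ȟ^2 ≅ 0

Ȟ^0 ≅ 0, Ȟ^1 ≅ Z ⊕ Z/2, Ȟ^2 ≅ 0


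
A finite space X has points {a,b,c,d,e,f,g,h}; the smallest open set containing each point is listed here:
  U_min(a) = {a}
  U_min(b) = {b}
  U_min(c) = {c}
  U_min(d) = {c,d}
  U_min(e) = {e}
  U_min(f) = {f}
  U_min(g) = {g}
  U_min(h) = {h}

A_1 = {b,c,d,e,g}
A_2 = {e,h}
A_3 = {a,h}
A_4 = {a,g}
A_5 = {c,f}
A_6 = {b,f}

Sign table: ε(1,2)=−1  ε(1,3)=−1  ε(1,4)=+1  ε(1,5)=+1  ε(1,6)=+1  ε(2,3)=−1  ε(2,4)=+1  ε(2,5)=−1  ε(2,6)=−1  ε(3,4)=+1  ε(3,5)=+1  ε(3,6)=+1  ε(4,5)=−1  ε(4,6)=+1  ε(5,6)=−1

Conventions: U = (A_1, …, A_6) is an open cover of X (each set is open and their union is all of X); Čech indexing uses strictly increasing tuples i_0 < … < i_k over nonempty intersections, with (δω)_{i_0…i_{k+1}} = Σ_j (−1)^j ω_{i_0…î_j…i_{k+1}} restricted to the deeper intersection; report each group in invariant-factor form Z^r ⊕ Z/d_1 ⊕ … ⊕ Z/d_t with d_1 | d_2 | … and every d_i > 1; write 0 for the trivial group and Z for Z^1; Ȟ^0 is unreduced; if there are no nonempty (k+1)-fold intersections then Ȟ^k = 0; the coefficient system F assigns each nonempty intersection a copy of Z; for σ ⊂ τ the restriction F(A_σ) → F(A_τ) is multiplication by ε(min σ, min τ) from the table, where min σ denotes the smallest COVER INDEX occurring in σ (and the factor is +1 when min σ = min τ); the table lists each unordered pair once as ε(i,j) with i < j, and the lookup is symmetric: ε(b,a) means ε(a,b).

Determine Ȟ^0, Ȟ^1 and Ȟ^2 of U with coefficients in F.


nerve simplices:
  A12={e} A14={g} A15={c} A16={b} A23={h} A34={a} A56={f}
C dims 6,7; δ0: rk 6, SNF 1^5·2
degree 0: 6−6−0 = 0 → Ȟ^0 ≅ 0
degree 1: 7−0−6 = 1 plus torsion [2] → Ȟ^1 ≅ Z ⊕ Z/2
degree 2: 0−0−0 = 0 → Ȟ^2 ≅ 0

Ȟ^0(U;F) ≅ 0, Ȟ^1(U;F) ≅ Z ⊕ Z/2 and Ȟ^2(U;F) ≅ 0


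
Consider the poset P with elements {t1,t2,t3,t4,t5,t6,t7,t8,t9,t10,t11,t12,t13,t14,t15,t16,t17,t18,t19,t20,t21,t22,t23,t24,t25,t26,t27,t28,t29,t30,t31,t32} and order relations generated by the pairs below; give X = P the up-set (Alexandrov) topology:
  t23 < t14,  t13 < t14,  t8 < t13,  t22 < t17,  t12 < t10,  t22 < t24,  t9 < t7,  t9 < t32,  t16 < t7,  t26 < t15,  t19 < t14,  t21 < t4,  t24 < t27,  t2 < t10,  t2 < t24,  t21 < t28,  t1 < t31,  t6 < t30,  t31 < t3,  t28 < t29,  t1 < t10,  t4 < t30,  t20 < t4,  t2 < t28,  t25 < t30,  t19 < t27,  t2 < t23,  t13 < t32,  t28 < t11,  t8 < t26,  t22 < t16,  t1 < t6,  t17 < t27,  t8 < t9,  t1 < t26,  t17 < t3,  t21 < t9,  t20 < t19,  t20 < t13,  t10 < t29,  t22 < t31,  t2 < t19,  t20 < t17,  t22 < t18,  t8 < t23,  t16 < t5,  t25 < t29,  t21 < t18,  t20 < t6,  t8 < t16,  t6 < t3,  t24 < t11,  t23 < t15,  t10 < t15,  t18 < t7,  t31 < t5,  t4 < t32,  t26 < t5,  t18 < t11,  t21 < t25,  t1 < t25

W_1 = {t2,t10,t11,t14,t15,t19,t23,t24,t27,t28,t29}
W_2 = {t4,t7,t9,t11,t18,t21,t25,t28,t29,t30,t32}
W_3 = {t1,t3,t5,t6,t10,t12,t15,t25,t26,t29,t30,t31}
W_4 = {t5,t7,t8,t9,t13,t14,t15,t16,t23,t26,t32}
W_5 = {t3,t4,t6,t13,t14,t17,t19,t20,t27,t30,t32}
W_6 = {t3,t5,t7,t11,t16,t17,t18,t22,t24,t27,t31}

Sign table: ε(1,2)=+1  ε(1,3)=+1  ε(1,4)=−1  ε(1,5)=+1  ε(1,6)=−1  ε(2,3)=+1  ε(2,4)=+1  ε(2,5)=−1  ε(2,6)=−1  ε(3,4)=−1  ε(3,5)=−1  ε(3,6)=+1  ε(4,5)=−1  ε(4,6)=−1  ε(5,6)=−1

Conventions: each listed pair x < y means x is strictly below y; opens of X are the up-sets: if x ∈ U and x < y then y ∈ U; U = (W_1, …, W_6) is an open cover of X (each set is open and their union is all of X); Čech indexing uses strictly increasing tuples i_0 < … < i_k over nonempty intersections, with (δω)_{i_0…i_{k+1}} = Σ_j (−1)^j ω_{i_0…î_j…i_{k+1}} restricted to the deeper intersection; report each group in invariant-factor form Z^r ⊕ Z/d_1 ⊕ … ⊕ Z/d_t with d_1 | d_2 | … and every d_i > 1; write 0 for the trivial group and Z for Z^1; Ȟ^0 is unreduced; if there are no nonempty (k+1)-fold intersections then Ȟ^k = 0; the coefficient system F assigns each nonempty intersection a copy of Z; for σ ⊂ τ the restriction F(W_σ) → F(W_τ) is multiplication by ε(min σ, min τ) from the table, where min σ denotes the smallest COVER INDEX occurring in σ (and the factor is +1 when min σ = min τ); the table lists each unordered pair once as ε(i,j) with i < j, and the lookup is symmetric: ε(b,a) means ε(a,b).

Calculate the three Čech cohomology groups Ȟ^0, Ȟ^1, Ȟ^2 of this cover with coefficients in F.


nerve simplices:
  W12={t11,t28,t29} W13={t10,t15,t29} W14={t14,t15,t23} W15={t14,t19,t27} W16={t11,t24,t27} W23={t25,t29,t30} W24={t7,t9,t32} W25={t4,t30,t32} W26={t7,t11,t18} W34={t5,t15,t26} W35={t3,t6,t30} W36={t3,t5,t31} W45={t13,t14,t32} W46={t5,t7,t16} W56={t3,t17,t27}
  W123={t29} W126={t11} W134={t15} W145={t14} W156={t27} W235={t30} W245={t32} W246={t7} W346={t5} W356={t3}
C dims 6,15,10; δ0: rk 6, SNF 1^5·2; δ1: rk 9, SNF 1^9
degree 0: 6−6−0 = 0 → Ȟ^0 ≅ 0
degree 1: 15−9−6 = 0 plus torsion [2] → Ȟ^1 ≅ Z/2
degree 2: 10−0−9 = 1 → Ȟ^2 ≅ Z

Ȟ^0(U;F) ≅ 0,  Ȟ^1(U;F) ≅ Z/2,  Ȟ^2(U;F) ≅ Z


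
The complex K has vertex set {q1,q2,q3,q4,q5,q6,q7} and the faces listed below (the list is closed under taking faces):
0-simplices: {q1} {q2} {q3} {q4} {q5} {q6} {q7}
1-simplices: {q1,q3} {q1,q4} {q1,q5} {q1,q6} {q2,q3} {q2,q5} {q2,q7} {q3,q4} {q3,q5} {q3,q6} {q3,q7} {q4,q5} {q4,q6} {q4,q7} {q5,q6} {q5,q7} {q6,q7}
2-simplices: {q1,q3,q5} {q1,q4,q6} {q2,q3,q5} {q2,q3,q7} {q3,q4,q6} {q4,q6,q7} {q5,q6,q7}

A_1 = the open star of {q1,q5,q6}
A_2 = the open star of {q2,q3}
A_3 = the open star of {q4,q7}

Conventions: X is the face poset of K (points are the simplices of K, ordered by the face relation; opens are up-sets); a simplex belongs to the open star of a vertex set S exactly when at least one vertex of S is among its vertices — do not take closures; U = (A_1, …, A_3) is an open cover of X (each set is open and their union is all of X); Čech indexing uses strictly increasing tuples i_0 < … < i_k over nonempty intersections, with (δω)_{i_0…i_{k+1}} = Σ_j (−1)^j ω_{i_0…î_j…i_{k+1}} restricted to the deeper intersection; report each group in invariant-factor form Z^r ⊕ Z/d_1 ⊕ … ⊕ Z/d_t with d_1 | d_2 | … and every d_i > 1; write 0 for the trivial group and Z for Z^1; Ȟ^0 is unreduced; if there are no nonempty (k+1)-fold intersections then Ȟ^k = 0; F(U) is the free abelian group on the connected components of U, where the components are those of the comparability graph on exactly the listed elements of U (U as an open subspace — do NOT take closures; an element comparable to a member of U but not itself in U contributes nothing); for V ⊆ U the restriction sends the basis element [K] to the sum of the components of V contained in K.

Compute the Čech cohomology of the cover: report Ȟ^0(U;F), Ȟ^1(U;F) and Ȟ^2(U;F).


nonempty intersections:
  A1={{q1},{q5},{q6},{q1,q3},{q1,q4},{q1,q5},{q1,q6},{q2,q5},{q3,q5},{q3,q6},{q4,q5},{q4,q6},{q5,q6},{q5,q7},{q6,q7},{q1,q3,q5},{q1,q4,q6},{q2,q3,q5},{q3,q4,q6},{q4,q6,q7},{q5,q6,q7}} A2={{q2},{q3},{q1,q3},{q2,q3},{q2,q5},{q2,q7},{q3,q4},{q3,q5},{q3,q6},{q3,q7},{q1,q3,q5},{q2,q3,q5},{q2,q3,q7},{q3,q4,q6}} A3={{q4},{q7},{q1,q4},{q2,q7},{q3,q4},{q3,q7},{q4,q5},{q4,q6},{q4,q7},{q5,q7},{q6,q7},{q1,q4,q6},{q2,q3,q7},{q3,q4,q6},{q4,q6,q7},{q5,q6,q7}}
  A12={{q1,q3},{q2,q5},{q3,q5},{q3,q6},{q1,q3,q5},{q2,q3,q5},{q3,q4,q6}} A13={{q1,q4},{q4,q5},{q4,q6},{q5,q7},{q6,q7},{q1,q4,q6},{q3,q4,q6},{q4,q6,q7},{q5,q6,q7}} A23={{q2,q7},{q3,q4},{q3,q7},{q2,q3,q7},{q3,q4,q6}}
  A123={{q3,q4,q6}}
components per intersection:
  A1: {{q1},{q5},{q6},{q1,q3},{q1,q4},{q1,q5},{q1,q6},{q2,q5},{q3,q5},{q3,q6},{q4,q5},{q4,q6},{q5,q6},{q5,q7},{q6,q7},{q1,q3,q5},{q1,q4,q6},{q2,q3,q5},{q3,q4,q6},{q4,q6,q7},{q5,q6,q7}}
  A2: {{q2},{q3},{q1,q3},{q2,q3},{q2,q5},{q2,q7},{q3,q4},{q3,q5},{q3,q6},{q3,q7},{q1,q3,q5},{q2,q3,q5},{q2,q3,q7},{q3,q4,q6}}
  A3: {{q4},{q7},{q1,q4},{q2,q7},{q3,q4},{q3,q7},{q4,q5},{q4,q6},{q4,q7},{q5,q7},{q6,q7},{q1,q4,q6},{q2,q3,q7},{q3,q4,q6},{q4,q6,q7},{q5,q6,q7}}
  A12: {{q1,q3},{q2,q5},{q3,q5},{q1,q3,q5},{q2,q3,q5}} {{q3,q6},{q3,q4,q6}}
  A13: {{q1,q4},{q4,q6},{q5,q7},{q6,q7},{q1,q4,q6},{q3,q4,q6},{q4,q6,q7},{q5,q6,q7}} {{q4,q5}}
  A23: {{q2,q7},{q3,q7},{q2,q3,q7}} {{q3,q4},{q3,q4,q6}}
  A123: {{q3,q4,q6}}
C dims 3,6,1; δ0: rk 2, SNF 1^2; δ1: rk 1, SNF 1^1
Ȟ^0: (3−2)−0=1 ⇒ Z
Ȟ^1: (6−1)−2=3 ⇒ Z^3
Ȟ^2: (1−0)−1=0 ⇒ 0

Ȟ^0 = Z,  Ȟ^1 = Z^3,  Ȟ^2 = 0


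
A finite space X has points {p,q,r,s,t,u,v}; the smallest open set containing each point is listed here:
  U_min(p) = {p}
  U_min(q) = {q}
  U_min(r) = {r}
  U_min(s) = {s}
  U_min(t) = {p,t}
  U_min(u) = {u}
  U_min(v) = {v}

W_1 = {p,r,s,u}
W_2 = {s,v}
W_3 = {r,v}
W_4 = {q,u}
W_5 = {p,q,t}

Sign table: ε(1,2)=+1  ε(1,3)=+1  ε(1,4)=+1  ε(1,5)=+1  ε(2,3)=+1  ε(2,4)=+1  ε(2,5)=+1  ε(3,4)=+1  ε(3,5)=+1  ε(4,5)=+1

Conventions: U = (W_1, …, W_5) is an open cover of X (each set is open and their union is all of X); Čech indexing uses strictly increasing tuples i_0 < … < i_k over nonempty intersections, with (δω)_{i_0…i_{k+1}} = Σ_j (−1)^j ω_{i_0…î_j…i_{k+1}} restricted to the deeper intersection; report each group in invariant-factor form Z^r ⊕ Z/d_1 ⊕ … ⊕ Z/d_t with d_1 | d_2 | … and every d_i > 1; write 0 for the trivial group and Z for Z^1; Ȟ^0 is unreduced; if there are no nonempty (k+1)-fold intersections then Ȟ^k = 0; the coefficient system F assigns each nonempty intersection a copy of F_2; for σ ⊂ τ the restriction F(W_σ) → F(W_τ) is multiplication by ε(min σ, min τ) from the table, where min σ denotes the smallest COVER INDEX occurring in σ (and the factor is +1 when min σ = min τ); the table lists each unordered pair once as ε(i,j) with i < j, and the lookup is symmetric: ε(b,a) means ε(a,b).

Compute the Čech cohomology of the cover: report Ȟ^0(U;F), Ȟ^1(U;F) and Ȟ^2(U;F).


nonempty intersections:
  W12={s} W13={r} W14={u} W15={p} W23={v} W45={q}
C dims 5,6; δ0: rk_F2 4
Ȟ^0: (5−4)−0=1 ⇒ Z/2
Ȟ^1: (6−0)−4=2 ⇒ Z/2 ⊕ Z/2
Ȟ^2: (0−0)−0=0 ⇒ 0

Ȟ^0 ≅ Z/2, Ȟ^1 ≅ Z/2 ⊕ Z/2, Ȟ^2 ≅ 0


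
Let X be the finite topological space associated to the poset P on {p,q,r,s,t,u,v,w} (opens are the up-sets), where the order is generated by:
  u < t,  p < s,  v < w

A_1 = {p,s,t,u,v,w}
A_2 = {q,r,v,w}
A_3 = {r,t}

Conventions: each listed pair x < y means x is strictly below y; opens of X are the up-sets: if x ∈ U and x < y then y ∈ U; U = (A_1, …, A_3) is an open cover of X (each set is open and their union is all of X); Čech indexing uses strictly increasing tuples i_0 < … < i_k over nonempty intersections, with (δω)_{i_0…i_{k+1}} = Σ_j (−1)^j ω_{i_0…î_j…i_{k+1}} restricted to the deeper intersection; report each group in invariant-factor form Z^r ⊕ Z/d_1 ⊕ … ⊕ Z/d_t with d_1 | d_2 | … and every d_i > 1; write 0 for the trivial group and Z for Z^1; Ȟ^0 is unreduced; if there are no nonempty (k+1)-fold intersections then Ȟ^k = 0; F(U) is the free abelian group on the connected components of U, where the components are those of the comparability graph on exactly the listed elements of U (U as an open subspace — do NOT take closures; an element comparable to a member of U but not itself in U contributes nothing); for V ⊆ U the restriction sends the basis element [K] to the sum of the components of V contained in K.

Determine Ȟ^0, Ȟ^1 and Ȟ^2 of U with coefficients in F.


Ȟ^0(U;F) ≅ Z^5; Ȟ^1(U;F) ≅ 0; Ȟ^2(U;F) ≅ 0

nerve of the cover:
  A12={v,w} A13={t} A23={r}
components per intersection:
  A1: {p,s} {t,u} {v,w}
  A2: {q} {r} {v,w}
  A3: {r} {t}
  A12: {v,w}
  A13: {t}
  A23: {r}
C dims 8,3; δ0: rk 3, SNF 1^3
Ȟ^0 = (8 − 3) − 0 = 5, so Ȟ^0 ≅ Z^5
Ȟ^1 = (3 − 0) − 3 = 0, so Ȟ^1 ≅ 0
Ȟ^2 = (0 − 0) − 0 = 0, so Ȟ^2 ≅ 0


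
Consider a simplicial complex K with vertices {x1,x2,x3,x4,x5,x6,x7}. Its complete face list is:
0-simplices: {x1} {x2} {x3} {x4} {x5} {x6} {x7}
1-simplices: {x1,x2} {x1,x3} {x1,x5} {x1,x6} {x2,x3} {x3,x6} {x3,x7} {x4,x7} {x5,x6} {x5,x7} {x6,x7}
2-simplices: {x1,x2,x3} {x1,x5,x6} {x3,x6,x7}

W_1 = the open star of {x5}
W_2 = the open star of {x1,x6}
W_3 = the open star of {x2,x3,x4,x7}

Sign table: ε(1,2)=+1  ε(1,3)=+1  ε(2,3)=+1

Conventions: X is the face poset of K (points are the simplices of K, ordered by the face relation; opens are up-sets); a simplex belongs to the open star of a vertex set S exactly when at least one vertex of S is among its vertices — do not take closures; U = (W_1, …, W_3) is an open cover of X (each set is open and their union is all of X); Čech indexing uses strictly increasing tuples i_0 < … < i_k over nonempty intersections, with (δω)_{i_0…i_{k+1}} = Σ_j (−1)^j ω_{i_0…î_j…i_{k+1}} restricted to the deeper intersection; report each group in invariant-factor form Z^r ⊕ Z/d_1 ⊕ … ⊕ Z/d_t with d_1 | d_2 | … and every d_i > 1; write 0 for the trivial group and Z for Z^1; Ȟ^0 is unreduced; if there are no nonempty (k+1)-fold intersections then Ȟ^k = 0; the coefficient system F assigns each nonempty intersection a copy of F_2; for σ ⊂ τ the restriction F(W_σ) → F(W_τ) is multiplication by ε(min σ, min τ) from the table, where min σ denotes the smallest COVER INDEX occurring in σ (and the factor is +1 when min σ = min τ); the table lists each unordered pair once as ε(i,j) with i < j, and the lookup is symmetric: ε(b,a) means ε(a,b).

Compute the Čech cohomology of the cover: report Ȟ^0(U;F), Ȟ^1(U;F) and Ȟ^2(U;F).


Ȟ^0 = Z/2, Ȟ^1 = Z/2 and Ȟ^2 = 0

nerve simplices:
  W1={{x5},{x1,x5},{x5,x6},{x5,x7},{x1,x5,x6}} W2={{x1},{x6},{x1,x2},{x1,x3},{x1,x5},{x1,x6},{x3,x6},{x5,x6},{x6,x7},{x1,x2,x3},{x1,x5,x6},{x3,x6,x7}} W3={{x2},{x3},{x4},{x7},{x1,x2},{x1,x3},{x2,x3},{x3,x6},{x3,x7},{x4,x7},{x5,x7},{x6,x7},{x1,x2,x3},{x3,x6,x7}}
  W12={{x1,x5},{x5,x6},{x1,x5,x6}} W13={{x5,x7}} W23={{x1,x2},{x1,x3},{x3,x6},{x6,x7},{x1,x2,x3},{x3,x6,x7}}
C dims 3,3; δ0: rk_F2 2
degree 0: 3−2−0 = 1 → Ȟ^0 ≅ Z/2
degree 1: 3−0−2 = 1 → Ȟ^1 ≅ Z/2
degree 2: 0−0−0 = 0 → Ȟ^2 ≅ 0


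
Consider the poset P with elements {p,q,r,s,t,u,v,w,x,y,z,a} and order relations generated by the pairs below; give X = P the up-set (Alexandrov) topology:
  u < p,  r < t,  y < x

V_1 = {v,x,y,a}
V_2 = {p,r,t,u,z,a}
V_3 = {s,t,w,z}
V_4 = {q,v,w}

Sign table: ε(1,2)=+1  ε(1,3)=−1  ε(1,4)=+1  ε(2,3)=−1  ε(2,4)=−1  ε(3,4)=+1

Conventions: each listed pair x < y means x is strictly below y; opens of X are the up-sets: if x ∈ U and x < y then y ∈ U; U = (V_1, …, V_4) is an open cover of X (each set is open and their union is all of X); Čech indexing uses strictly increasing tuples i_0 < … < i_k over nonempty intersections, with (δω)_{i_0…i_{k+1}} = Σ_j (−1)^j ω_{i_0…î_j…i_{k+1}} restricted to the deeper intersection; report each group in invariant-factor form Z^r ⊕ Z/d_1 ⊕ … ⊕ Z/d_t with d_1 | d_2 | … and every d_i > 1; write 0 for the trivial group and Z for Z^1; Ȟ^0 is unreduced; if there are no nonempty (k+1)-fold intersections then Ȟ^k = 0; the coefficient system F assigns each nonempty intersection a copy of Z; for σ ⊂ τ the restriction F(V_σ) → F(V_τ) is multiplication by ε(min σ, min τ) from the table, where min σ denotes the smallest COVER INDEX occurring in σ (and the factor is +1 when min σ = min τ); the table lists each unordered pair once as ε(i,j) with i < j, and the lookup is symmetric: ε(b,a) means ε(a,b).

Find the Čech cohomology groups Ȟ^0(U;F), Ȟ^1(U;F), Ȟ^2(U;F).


Ȟ^0 ≅ 0,  Ȟ^1 ≅ Z/2,  Ȟ^2 ≅ 0

nonempty overlaps:
  V12={a} V14={v} V23={t,z} V34={w}
C dims 4,4; δ0: rk 4, SNF 1^3·2
degree 0: 4−4−0 = 0 → Ȟ^0 ≅ 0
degree 1: 4−0−4 = 0 plus torsion [2] → Ȟ^1 ≅ Z/2
degree 2: 0−0−0 = 0 → Ȟ^2 ≅ 0


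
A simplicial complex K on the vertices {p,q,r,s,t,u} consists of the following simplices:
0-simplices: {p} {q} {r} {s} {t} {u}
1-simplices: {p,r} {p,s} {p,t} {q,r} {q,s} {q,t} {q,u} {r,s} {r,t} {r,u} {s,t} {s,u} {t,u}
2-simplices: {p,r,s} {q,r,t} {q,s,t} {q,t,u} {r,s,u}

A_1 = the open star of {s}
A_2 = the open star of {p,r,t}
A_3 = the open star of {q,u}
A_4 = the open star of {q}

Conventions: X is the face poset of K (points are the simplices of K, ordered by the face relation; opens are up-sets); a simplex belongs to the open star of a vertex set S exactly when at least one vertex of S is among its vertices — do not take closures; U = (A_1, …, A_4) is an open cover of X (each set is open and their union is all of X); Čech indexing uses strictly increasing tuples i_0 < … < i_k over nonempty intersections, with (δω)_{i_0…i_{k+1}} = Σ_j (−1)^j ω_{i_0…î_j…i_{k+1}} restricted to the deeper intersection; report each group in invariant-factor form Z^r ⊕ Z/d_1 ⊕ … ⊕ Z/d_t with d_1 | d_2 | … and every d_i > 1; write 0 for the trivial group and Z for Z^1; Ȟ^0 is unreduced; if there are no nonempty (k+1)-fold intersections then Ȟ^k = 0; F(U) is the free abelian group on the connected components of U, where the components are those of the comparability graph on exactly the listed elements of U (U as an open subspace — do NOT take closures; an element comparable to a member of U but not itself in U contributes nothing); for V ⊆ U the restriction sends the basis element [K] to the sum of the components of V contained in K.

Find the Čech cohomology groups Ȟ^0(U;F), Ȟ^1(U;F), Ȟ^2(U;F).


nonempty intersections:
  A1={{s},{p,s},{q,s},{r,s},{s,t},{s,u},{p,r,s},{q,s,t},{r,s,u}} A2={{p},{r},{t},{p,r},{p,s},{p,t},{q,r},{q,t},{r,s},{r,t},{r,u},{s,t},{t,u},{p,r,s},{q,r,t},{q,s,t},{q,t,u},{r,s,u}} A3={{q},{u},{q,r},{q,s},{q,t},{q,u},{r,u},{s,u},{t,u},{q,r,t},{q,s,t},{q,t,u},{r,s,u}} A4={{q},{q,r},{q,s},{q,t},{q,u},{q,r,t},{q,s,t},{q,t,u}}
  A12={{p,s},{r,s},{s,t},{p,r,s},{q,s,t},{r,s,u}} A13={{q,s},{s,u},{q,s,t},{r,s,u}} A14={{q,s},{q,s,t}} A23={{q,r},{q,t},{r,u},{t,u},{q,r,t},{q,s,t},{q,t,u},{r,s,u}} A24={{q,r},{q,t},{q,r,t},{q,s,t},{q,t,u}} A34={{q},{q,r},{q,s},{q,t},{q,u},{q,r,t},{q,s,t},{q,t,u}}
  A123={{q,s,t},{r,s,u}} A124={{q,s,t}} A134={{q,s},{q,s,t}} A234={{q,r},{q,t},{q,r,t},{q,s,t},{q,t,u}}
  A1234={{q,s,t}}
components per intersection:
  A1: {{s},{p,s},{q,s},{r,s},{s,t},{s,u},{p,r,s},{q,s,t},{r,s,u}}
  A2: {{p},{r},{t},{p,r},{p,s},{p,t},{q,r},{q,t},{r,s},{r,t},{r,u},{s,t},{t,u},{p,r,s},{q,r,t},{q,s,t},{q,t,u},{r,s,u}}
  A3: {{q},{u},{q,r},{q,s},{q,t},{q,u},{r,u},{s,u},{t,u},{q,r,t},{q,s,t},{q,t,u},{r,s,u}}
  A4: {{q},{q,r},{q,s},{q,t},{q,u},{q,r,t},{q,s,t},{q,t,u}}
  A12: {{p,s},{r,s},{p,r,s},{r,s,u}} {{s,t},{q,s,t}}
  A13: {{q,s},{q,s,t}} {{s,u},{r,s,u}}
  A14: {{q,s},{q,s,t}}
  A23: {{q,r},{q,t},{t,u},{q,r,t},{q,s,t},{q,t,u}} {{r,u},{r,s,u}}
  A24: {{q,r},{q,t},{q,r,t},{q,s,t},{q,t,u}}
  A34: {{q},{q,r},{q,s},{q,t},{q,u},{q,r,t},{q,s,t},{q,t,u}}
  A123: {{q,s,t}} {{r,s,u}}
  A124: {{q,s,t}}
  A134: {{q,s},{q,s,t}}
  A234: {{q,r},{q,t},{q,r,t},{q,s,t},{q,t,u}}
  A1234: {{q,s,t}}
C dims 4,9,5,1; δ0: rk 3, SNF 1^3; δ1: rk 4, SNF 1^4; δ2: rk 1, SNF 1^1
Ȟ^0: (4−3)−0=1 ⇒ Z
Ȟ^1: (9−4)−3=2 ⇒ Z^2
Ȟ^2: (5−1)−4=0 ⇒ 0

Ȟ^0(U;F) ≅ Z; Ȟ^1(U;F) ≅ Z^2; Ȟ^2(U;F) ≅ 0


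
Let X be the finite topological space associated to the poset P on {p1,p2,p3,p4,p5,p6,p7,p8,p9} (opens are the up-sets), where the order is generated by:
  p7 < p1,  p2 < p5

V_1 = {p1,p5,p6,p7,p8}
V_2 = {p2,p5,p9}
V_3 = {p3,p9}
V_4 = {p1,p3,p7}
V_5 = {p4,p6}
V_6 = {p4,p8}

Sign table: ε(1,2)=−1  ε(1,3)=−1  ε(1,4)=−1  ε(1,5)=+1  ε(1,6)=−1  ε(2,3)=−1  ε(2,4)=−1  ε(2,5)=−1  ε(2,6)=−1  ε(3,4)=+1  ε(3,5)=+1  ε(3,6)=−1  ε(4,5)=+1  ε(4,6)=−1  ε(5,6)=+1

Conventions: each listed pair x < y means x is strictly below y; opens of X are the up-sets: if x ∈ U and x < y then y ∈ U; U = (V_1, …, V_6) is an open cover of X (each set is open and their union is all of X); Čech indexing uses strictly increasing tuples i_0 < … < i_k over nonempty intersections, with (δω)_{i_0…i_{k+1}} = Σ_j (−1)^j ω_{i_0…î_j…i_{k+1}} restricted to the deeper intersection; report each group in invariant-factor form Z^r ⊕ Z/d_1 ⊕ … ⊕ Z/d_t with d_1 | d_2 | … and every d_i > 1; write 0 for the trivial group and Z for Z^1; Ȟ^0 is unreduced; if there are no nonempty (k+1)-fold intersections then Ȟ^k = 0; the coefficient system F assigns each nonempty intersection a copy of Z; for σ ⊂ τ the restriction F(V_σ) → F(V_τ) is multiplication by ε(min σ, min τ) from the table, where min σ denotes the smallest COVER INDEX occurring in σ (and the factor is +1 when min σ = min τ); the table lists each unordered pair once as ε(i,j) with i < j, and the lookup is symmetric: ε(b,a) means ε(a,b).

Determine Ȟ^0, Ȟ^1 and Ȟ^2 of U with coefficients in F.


Ȟ^0(U;F) ≅ 0,  Ȟ^1(U;F) ≅ Z ⊕ Z/2,  Ȟ^2(U;F) ≅ 0

cover nerve:
  V12={p5} V14={p1,p7} V15={p6} V16={p8} V23={p9} V34={p3} V56={p4}
C dims 6,7; δ0: rk 6, SNF 1^5·2
Ȟ^0: (6−6)−0=0 ⇒ 0
Ȟ^1: (7−0)−6=1 plus torsion [2] ⇒ Z ⊕ Z/2
Ȟ^2: (0−0)−0=0 ⇒ 0


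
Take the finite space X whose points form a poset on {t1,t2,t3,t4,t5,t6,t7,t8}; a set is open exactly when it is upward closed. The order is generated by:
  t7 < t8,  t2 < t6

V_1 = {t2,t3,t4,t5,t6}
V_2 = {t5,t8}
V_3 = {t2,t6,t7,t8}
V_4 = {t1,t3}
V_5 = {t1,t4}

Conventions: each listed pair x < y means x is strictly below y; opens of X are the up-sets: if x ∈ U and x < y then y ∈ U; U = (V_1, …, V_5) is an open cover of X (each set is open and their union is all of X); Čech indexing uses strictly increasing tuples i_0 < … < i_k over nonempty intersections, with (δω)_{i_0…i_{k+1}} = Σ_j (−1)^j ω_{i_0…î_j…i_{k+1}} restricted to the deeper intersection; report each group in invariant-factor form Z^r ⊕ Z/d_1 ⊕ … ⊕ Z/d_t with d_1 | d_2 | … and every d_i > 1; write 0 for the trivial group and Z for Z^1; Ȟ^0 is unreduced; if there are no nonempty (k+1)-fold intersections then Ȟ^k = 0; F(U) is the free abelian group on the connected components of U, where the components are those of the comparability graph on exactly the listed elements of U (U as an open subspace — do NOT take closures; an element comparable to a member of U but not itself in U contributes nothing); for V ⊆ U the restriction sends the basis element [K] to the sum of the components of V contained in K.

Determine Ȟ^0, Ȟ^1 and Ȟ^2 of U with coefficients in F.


nonempty intersections:
  V12={t5} V13={t2,t6} V14={t3} V15={t4} V23={t8} V45={t1}
components per intersection:
  V1: {t2,t6} {t3} {t4} {t5}
  V2: {t5} {t8}
  V3: {t2,t6} {t7,t8}
  V4: {t1} {t3}
  V5: {t1} {t4}
  V12: {t5}
  V13: {t2,t6}
  V14: {t3}
  V15: {t4}
  V23: {t8}
  V45: {t1}
C dims 12,6; δ0: rk 6, SNF 1^6
Ȟ^0: (12−6)−0=6 ⇒ Z^6
Ȟ^1: (6−0)−6=0 ⇒ 0
Ȟ^2: (0−0)−0=0 ⇒ 0

Ȟ^0(U;F) ≅ Z^6,  Ȟ^1(U;F) ≅ 0,  Ȟ^2(U;F) ≅ 0


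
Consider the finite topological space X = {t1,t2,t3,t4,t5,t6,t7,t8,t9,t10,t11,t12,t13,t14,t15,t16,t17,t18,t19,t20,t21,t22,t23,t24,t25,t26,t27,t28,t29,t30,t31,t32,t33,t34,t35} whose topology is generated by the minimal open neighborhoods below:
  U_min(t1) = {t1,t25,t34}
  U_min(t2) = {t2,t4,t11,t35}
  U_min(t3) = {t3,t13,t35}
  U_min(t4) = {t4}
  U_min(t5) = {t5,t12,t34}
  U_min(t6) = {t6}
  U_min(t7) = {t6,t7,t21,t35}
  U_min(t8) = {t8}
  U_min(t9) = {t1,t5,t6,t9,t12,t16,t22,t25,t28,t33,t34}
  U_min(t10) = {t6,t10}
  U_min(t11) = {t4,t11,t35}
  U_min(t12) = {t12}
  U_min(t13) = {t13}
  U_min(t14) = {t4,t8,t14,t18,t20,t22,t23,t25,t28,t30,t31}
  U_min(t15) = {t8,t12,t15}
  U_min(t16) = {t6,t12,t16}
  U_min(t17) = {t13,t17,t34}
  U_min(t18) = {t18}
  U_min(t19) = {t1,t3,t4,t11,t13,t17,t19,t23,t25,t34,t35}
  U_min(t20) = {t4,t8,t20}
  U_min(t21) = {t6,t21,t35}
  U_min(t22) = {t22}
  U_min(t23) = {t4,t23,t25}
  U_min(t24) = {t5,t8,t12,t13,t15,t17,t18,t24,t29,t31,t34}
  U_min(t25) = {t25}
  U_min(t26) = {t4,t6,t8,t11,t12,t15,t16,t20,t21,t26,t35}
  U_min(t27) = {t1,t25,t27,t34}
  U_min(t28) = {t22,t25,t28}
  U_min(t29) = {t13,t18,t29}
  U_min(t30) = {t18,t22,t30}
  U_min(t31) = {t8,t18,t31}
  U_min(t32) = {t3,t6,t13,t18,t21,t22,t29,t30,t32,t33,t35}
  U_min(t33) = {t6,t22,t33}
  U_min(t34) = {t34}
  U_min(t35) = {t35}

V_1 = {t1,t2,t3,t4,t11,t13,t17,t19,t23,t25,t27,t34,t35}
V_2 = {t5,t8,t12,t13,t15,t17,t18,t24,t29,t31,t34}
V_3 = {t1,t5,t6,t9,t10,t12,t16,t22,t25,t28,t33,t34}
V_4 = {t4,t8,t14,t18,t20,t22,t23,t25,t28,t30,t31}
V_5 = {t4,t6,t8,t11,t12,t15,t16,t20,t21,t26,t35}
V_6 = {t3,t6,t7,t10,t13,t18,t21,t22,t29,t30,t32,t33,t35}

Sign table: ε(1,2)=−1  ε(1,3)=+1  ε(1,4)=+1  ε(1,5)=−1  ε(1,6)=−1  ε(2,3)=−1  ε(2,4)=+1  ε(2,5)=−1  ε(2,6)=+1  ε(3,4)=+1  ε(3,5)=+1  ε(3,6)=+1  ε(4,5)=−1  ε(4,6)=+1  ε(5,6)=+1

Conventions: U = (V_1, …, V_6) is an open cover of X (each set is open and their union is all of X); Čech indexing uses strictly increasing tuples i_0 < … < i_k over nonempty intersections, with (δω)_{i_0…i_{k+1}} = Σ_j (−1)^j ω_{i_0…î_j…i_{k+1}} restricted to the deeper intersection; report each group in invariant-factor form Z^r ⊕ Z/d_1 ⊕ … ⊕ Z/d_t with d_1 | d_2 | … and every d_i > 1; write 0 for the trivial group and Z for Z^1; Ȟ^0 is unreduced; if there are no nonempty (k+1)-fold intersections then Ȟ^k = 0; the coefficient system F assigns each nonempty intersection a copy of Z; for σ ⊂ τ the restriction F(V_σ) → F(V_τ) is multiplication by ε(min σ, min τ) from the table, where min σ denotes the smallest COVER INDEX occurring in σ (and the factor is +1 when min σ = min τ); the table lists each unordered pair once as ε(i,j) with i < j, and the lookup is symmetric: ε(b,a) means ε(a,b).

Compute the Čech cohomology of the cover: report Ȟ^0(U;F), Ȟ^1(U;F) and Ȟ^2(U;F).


Ȟ^0 = 0, Ȟ^1 = Z/2 and Ȟ^2 = Z

intersection data:
  V12={t13,t17,t34} V13={t1,t25,t34} V14={t4,t23,t25} V15={t4,t11,t35} V16={t3,t13,t35} V23={t5,t12,t34} V24={t8,t18,t31} V25={t8,t12,t15} V26={t13,t18,t29} V34={t22,t25,t28} V35={t6,t12,t16} V36={t6,t10,t22,t33} V45={t4,t8,t20} V46={t18,t22,t30} V56={t6,t21,t35}
  V123={t34} V126={t13} V134={t25} V145={t4} V156={t35} V235={t12} V245={t8} V246={t18} V346={t22} V356={t6}
C dims 6,15,10; δ0: rk 6, SNF 1^5·2; δ1: rk 9, SNF 1^9
Ȟ^0 = (6 − 6) − 0 = 0, so Ȟ^0 ≅ 0
Ȟ^1 = (15 − 9) − 6 = 0 plus torsion [2], so Ȟ^1 ≅ Z/2
Ȟ^2 = (10 − 0) − 9 = 1, so Ȟ^2 ≅ Z
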